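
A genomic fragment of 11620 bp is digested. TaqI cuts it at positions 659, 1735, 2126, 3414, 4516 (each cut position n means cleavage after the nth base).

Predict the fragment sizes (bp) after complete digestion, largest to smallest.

7104, 1288, 1102, 1076, 659, 391 bp

Linear molecule, 5 cuts → 6 fragments:
  659 − 0 = 659 bp
  1735 − 659 = 1076 bp
  2126 − 1735 = 391 bp
  3414 − 2126 = 1288 bp
  4516 − 3414 = 1102 bp
  11620 − 4516 = 7104 bp
Sorted largest to smallest: 7104, 1288, 1102, 1076, 659, 391 bp.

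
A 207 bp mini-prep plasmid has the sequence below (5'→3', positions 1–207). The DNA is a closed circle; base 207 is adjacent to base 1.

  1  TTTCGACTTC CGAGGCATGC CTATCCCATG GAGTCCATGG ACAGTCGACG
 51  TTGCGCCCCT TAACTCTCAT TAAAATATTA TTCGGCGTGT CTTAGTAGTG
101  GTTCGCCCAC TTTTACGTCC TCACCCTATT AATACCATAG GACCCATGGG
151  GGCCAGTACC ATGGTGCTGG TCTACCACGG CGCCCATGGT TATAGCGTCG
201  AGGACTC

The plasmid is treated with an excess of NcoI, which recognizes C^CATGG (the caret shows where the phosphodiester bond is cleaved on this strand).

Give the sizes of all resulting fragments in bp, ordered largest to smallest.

NcoI sites (CCATGG) start at positions 26, 35, 144, 159, 184.
NcoI cuts after the first base of each site, so after positions 26, 35, 144, 159, 184.
Circular molecule, 5 cuts → 5 fragments:
  27–35 → 9 bp
  36–144 → 109 bp
  145–159 → 15 bp
  160–184 → 25 bp
  185–207 then 1–26 → 23 + 26 = 49 bp
Sorted largest to smallest: 109, 49, 25, 15, 9 bp.

109, 49, 25, 15, 9 bp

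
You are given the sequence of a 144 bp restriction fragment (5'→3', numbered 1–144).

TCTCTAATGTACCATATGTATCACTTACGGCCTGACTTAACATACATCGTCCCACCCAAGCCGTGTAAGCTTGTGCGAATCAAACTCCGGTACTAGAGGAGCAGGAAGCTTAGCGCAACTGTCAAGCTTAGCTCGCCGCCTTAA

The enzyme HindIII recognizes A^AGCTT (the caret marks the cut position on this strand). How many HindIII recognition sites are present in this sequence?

3

AAGCTT occurs starting at positions 67, 106, 124.
HindIII cuts at 3 sites.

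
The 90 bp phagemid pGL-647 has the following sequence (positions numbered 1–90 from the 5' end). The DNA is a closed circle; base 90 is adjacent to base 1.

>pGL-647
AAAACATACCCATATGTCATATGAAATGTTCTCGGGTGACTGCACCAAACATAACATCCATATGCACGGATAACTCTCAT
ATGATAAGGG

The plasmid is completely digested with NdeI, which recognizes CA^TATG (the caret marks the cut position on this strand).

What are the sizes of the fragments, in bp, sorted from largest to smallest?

NdeI sites (CATATG) start at positions 11, 18, 59, 78.
NdeI cuts after base 2 of each site, so after positions 12, 19, 60, 79.
Circular molecule, 4 cuts → 4 fragments:
  13–19 → 7 bp
  20–60 → 41 bp
  61–79 → 19 bp
  80–90 then 1–12 → 11 + 12 = 23 bp
Sorted largest to smallest: 41, 23, 19, 7 bp.

41, 23, 19, 7 bp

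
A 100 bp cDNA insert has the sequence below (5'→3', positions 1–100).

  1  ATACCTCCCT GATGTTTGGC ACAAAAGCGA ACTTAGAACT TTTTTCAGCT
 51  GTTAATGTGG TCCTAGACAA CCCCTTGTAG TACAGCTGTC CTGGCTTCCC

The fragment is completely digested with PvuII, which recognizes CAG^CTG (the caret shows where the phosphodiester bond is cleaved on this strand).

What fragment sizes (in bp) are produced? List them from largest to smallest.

PvuII sites (CAGCTG) start at positions 46, 83.
PvuII cuts after base 3 of each site, so after positions 48, 85.
Linear molecule, 2 cuts → 3 fragments:
  1–48 → 48 bp
  49–85 → 37 bp
  86–100 → 15 bp
Sorted largest to smallest: 48, 37, 15 bp.

48, 37, 15 bp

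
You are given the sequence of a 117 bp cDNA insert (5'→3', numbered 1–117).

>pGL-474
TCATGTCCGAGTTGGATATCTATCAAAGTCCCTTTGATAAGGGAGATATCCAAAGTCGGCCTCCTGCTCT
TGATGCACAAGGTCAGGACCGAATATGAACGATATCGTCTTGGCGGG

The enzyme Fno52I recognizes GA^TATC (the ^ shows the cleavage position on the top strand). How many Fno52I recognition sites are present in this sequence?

GATATC occurs starting at positions 15, 45, 101.
Fno52I cuts at 3 sites.

3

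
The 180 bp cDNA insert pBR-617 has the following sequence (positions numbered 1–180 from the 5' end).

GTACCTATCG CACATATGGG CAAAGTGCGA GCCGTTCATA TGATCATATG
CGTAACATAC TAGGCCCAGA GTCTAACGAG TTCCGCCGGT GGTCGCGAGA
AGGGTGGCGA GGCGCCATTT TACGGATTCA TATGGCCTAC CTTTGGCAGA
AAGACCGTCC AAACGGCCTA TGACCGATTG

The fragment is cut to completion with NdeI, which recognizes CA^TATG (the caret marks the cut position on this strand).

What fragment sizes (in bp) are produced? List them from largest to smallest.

NdeI sites (CATATG) start at positions 13, 37, 45, 129.
NdeI cuts after base 2 of each site, so after positions 14, 38, 46, 130.
Linear molecule, 4 cuts → 5 fragments:
  1–14 → 14 bp
  15–38 → 24 bp
  39–46 → 8 bp
  47–130 → 84 bp
  131–180 → 50 bp
Sorted largest to smallest: 84, 50, 24, 14, 8 bp.

84, 50, 24, 14, 8 bp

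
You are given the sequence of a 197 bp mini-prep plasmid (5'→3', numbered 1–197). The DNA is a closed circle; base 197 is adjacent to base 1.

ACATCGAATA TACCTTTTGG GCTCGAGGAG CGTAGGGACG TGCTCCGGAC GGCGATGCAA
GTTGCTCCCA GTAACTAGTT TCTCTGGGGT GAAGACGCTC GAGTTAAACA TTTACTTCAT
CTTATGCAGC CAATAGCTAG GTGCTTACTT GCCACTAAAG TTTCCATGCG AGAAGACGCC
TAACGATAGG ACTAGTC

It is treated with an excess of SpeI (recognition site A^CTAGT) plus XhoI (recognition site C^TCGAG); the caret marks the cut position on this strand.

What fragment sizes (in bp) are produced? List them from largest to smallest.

93, 52, 28, 24 bp

SpeI sites (ACTAGT) start at positions 74, 191.
SpeI cuts after the first base of each site, so after positions 74, 191.
XhoI sites (CTCGAG) start at positions 22, 98.
XhoI cuts after the first base of each site, so after positions 22, 98.
Combined cut positions: 22, 74, 98, 191.
Circular molecule, 4 cuts → 4 fragments:
  23–74 → 52 bp
  75–98 → 24 bp
  99–191 → 93 bp
  192–197 then 1–22 → 6 + 22 = 28 bp
Sorted largest to smallest: 93, 52, 28, 24 bp.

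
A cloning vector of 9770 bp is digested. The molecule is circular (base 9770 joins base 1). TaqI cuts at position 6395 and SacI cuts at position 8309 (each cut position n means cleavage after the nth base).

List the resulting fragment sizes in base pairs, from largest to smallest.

Combined cut positions (sorted): 6395, 8309.
Circular molecule, 2 cuts → 2 fragments:
  8309 − 6395 = 1914 bp
  wrap: 9770 − 8309 + 6395 = 7856 bp
Sorted largest to smallest: 7856, 1914 bp.

7856, 1914 bp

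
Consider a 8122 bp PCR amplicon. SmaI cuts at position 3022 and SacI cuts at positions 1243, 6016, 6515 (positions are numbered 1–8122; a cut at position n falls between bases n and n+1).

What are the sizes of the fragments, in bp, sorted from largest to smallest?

2994, 1779, 1607, 1243, 499 bp

Combined cut positions (sorted): 1243, 3022, 6016, 6515.
Linear molecule, 4 cuts → 5 fragments:
  1243 − 0 = 1243 bp
  3022 − 1243 = 1779 bp
  6016 − 3022 = 2994 bp
  6515 − 6016 = 499 bp
  8122 − 6515 = 1607 bp
Sorted largest to smallest: 2994, 1779, 1607, 1243, 499 bp.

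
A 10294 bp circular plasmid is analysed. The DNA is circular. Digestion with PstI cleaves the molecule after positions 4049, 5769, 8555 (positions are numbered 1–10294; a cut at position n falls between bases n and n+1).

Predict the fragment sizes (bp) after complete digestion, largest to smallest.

5788, 2786, 1720 bp

Circular molecule, 3 cuts → 3 fragments:
  5769 − 4049 = 1720 bp
  8555 − 5769 = 2786 bp
  wrap: 10294 − 8555 + 4049 = 5788 bp
Sorted largest to smallest: 5788, 2786, 1720 bp.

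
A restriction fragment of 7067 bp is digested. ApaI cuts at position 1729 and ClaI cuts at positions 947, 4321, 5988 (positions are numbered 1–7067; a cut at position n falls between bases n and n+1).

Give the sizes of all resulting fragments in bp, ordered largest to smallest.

2592, 1667, 1079, 947, 782 bp

Combined cut positions (sorted): 947, 1729, 4321, 5988.
Linear molecule, 4 cuts → 5 fragments:
  947 − 0 = 947 bp
  1729 − 947 = 782 bp
  4321 − 1729 = 2592 bp
  5988 − 4321 = 1667 bp
  7067 − 5988 = 1079 bp
Sorted largest to smallest: 2592, 1667, 1079, 947, 782 bp.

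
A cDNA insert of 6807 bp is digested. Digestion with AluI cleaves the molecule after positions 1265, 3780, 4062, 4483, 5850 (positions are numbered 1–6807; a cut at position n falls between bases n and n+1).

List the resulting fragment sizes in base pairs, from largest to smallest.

2515, 1367, 1265, 957, 421, 282 bp

Linear molecule, 5 cuts → 6 fragments:
  1265 − 0 = 1265 bp
  3780 − 1265 = 2515 bp
  4062 − 3780 = 282 bp
  4483 − 4062 = 421 bp
  5850 − 4483 = 1367 bp
  6807 − 5850 = 957 bp
Sorted largest to smallest: 2515, 1367, 1265, 957, 421, 282 bp.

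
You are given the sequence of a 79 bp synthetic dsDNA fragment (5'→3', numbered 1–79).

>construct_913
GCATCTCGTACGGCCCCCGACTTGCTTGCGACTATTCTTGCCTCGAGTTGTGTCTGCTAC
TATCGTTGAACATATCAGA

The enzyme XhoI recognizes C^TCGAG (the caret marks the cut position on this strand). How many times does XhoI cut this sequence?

CTCGAG occurs starting at position 42.
XhoI cuts at 1 site.

1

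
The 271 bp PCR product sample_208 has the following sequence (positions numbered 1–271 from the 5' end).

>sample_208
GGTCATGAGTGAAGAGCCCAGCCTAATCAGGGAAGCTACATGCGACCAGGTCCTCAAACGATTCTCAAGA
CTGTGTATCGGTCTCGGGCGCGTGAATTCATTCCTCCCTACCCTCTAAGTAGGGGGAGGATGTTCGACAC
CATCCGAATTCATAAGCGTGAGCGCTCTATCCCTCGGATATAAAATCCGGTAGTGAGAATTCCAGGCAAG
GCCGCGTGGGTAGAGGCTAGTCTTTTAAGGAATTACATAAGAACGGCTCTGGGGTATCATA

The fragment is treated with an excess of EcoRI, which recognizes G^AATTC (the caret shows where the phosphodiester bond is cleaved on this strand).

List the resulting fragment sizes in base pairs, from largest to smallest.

94, 74, 52, 51 bp

EcoRI sites (GAATTC) start at positions 94, 146, 197.
EcoRI cuts after the first base of each site, so after positions 94, 146, 197.
Linear molecule, 3 cuts → 4 fragments:
  1–94 → 94 bp
  95–146 → 52 bp
  147–197 → 51 bp
  198–271 → 74 bp
Sorted largest to smallest: 94, 74, 52, 51 bp.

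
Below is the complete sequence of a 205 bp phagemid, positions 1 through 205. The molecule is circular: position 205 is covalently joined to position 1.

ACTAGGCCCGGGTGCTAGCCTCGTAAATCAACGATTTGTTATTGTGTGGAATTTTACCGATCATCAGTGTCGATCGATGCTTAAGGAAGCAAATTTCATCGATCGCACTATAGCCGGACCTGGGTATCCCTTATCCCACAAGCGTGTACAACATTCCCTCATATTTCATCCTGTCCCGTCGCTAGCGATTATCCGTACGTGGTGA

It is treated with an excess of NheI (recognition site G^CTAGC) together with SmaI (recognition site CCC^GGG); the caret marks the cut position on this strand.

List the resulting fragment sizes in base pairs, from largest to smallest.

NheI sites (GCTAGC) start at positions 14, 181.
NheI cuts after the first base of each site, so after positions 14, 181.
The SmaI site (CCCGGG) starts at position 7.
SmaI cuts after base 3 of each site, so after position 9.
Combined cut positions: 9, 14, 181.
Circular molecule, 3 cuts → 3 fragments:
  10–14 → 5 bp
  15–181 → 167 bp
  182–205 then 1–9 → 24 + 9 = 33 bp
Sorted largest to smallest: 167, 33, 5 bp.

167, 33, 5 bp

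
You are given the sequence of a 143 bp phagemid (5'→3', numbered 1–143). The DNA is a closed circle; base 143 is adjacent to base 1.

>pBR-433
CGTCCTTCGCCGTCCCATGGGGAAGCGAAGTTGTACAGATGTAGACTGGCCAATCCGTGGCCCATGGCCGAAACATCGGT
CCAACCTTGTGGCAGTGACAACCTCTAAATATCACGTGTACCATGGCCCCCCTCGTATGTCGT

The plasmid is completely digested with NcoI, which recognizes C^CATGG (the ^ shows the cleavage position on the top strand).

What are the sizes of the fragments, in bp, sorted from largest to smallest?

59, 47, 37 bp

NcoI sites (CCATGG) start at positions 15, 62, 121.
NcoI cuts after the first base of each site, so after positions 15, 62, 121.
Circular molecule, 3 cuts → 3 fragments:
  16–62 → 47 bp
  63–121 → 59 bp
  122–143 then 1–15 → 22 + 15 = 37 bp
Sorted largest to smallest: 59, 47, 37 bp.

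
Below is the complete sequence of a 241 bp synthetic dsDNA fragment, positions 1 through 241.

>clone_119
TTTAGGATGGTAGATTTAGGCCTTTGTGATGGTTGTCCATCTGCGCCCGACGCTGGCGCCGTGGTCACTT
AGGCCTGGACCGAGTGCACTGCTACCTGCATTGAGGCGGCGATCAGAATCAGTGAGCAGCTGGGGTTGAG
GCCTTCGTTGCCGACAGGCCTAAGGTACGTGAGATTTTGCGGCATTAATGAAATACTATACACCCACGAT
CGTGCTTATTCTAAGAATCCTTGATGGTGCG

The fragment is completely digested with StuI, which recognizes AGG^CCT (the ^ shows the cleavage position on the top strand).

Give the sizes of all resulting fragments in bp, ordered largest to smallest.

StuI sites (AGGCCT) start at positions 18, 71, 139, 156.
StuI cuts after base 3 of each site, so after positions 20, 73, 141, 158.
Linear molecule, 4 cuts → 5 fragments:
  1–20 → 20 bp
  21–73 → 53 bp
  74–141 → 68 bp
  142–158 → 17 bp
  159–241 → 83 bp
Sorted largest to smallest: 83, 68, 53, 20, 17 bp.

83, 68, 53, 20, 17 bp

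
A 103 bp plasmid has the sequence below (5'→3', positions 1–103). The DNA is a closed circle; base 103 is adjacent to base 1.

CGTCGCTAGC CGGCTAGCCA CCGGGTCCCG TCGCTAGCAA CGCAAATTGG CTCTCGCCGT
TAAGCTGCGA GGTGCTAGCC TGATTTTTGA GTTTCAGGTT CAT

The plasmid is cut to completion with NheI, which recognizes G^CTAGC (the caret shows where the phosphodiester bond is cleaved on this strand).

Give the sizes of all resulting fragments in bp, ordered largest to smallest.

41, 34, 20, 8 bp

NheI sites (GCTAGC) start at positions 5, 13, 33, 74.
NheI cuts after the first base of each site, so after positions 5, 13, 33, 74.
Circular molecule, 4 cuts → 4 fragments:
  6–13 → 8 bp
  14–33 → 20 bp
  34–74 → 41 bp
  75–103 then 1–5 → 29 + 5 = 34 bp
Sorted largest to smallest: 41, 34, 20, 8 bp.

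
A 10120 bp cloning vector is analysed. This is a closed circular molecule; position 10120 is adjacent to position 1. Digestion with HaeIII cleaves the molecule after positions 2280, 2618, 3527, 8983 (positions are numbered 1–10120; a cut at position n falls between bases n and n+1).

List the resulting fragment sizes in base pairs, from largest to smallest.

5456, 3417, 909, 338 bp

Circular molecule, 4 cuts → 4 fragments:
  2618 − 2280 = 338 bp
  3527 − 2618 = 909 bp
  8983 − 3527 = 5456 bp
  wrap: 10120 − 8983 + 2280 = 3417 bp
Sorted largest to smallest: 5456, 3417, 909, 338 bp.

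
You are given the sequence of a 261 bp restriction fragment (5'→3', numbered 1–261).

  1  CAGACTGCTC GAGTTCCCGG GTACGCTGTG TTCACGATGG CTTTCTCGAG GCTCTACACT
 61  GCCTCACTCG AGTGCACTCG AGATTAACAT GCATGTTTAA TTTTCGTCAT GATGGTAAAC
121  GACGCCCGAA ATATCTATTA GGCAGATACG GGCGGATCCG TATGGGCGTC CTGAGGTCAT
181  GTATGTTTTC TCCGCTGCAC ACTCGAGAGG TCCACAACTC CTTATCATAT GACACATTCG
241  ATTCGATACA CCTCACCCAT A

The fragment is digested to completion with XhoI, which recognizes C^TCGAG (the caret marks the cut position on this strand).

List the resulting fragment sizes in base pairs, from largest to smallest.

125, 59, 37, 22, 10, 8 bp

XhoI sites (CTCGAG) start at positions 8, 45, 67, 77, 202.
XhoI cuts after the first base of each site, so after positions 8, 45, 67, 77, 202.
Linear molecule, 5 cuts → 6 fragments:
  1–8 → 8 bp
  9–45 → 37 bp
  46–67 → 22 bp
  68–77 → 10 bp
  78–202 → 125 bp
  203–261 → 59 bp
Sorted largest to smallest: 125, 59, 37, 22, 10, 8 bp.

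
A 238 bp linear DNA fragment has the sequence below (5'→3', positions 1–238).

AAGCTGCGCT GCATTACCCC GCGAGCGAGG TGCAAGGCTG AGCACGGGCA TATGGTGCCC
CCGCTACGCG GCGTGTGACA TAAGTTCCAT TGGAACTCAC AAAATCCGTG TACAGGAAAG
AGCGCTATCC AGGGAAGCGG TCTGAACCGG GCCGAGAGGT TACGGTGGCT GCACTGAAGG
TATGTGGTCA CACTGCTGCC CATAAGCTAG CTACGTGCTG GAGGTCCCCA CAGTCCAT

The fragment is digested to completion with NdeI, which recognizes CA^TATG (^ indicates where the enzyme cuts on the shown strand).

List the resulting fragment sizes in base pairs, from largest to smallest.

188, 50 bp

The NdeI site (CATATG) starts at position 49.
NdeI cuts after base 2 of each site, so after position 50.
Linear molecule, 1 cut → 2 fragments:
  1–50 → 50 bp
  51–238 → 188 bp
Sorted largest to smallest: 188, 50 bp.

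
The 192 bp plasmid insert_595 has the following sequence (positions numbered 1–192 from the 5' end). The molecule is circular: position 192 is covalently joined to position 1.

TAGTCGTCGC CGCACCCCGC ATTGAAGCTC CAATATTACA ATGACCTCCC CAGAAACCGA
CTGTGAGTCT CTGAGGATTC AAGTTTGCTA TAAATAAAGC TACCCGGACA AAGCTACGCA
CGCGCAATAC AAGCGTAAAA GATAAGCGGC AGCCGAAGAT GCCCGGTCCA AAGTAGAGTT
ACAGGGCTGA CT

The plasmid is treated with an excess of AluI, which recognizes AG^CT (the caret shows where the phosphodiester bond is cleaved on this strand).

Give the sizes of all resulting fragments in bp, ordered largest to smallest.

106, 72, 14 bp

AluI sites (AGCT) start at positions 26, 98, 112.
AluI cuts after base 2 of each site, so after positions 27, 99, 113.
Circular molecule, 3 cuts → 3 fragments:
  28–99 → 72 bp
  100–113 → 14 bp
  114–192 then 1–27 → 79 + 27 = 106 bp
Sorted largest to smallest: 106, 72, 14 bp.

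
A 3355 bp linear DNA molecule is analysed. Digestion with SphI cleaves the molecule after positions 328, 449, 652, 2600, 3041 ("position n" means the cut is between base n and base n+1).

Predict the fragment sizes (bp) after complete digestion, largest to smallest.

1948, 441, 328, 314, 203, 121 bp

Linear molecule, 5 cuts → 6 fragments:
  328 − 0 = 328 bp
  449 − 328 = 121 bp
  652 − 449 = 203 bp
  2600 − 652 = 1948 bp
  3041 − 2600 = 441 bp
  3355 − 3041 = 314 bp
Sorted largest to smallest: 1948, 441, 328, 314, 203, 121 bp.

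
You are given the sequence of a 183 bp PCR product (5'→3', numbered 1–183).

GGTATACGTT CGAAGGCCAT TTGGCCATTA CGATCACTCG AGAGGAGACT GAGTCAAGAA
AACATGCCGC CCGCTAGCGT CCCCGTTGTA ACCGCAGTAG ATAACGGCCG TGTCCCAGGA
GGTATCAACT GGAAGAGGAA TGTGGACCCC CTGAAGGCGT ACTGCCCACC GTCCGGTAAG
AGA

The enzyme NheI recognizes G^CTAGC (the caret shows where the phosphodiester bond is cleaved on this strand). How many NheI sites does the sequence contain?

1

GCTAGC occurs starting at position 73.
NheI cuts at 1 site.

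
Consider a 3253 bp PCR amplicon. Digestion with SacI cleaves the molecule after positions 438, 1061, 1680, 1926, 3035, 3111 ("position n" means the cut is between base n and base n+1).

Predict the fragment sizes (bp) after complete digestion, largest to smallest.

1109, 623, 619, 438, 246, 142, 76 bp

Linear molecule, 6 cuts → 7 fragments:
  438 − 0 = 438 bp
  1061 − 438 = 623 bp
  1680 − 1061 = 619 bp
  1926 − 1680 = 246 bp
  3035 − 1926 = 1109 bp
  3111 − 3035 = 76 bp
  3253 − 3111 = 142 bp
Sorted largest to smallest: 1109, 623, 619, 438, 246, 142, 76 bp.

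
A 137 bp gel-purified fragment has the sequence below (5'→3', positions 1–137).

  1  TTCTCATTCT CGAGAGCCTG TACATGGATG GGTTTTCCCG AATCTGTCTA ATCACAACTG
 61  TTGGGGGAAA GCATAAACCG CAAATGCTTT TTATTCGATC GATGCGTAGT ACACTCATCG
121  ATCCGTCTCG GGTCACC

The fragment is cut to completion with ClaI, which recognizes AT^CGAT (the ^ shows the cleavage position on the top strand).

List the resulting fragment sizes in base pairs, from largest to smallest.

99, 19, 19 bp

ClaI sites (ATCGAT) start at positions 98, 117.
ClaI cuts after base 2 of each site, so after positions 99, 118.
Linear molecule, 2 cuts → 3 fragments:
  1–99 → 99 bp
  100–118 → 19 bp
  119–137 → 19 bp
Sorted largest to smallest: 99, 19, 19 bp.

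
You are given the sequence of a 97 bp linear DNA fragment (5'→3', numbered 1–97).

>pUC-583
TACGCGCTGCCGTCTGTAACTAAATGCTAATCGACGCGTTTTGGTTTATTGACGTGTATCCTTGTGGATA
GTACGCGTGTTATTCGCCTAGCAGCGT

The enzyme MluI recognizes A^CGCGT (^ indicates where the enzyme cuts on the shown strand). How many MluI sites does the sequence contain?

2

ACGCGT occurs starting at positions 34, 73.
MluI cuts at 2 sites.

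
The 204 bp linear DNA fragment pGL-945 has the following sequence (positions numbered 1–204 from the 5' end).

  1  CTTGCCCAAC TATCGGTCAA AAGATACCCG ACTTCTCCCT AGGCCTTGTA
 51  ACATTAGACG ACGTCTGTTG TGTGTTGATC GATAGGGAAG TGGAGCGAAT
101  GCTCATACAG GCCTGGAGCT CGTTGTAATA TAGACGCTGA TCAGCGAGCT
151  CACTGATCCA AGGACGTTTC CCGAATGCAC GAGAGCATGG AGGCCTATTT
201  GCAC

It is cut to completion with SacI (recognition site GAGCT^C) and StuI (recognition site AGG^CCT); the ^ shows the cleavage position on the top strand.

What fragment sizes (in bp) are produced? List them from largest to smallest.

SacI sites (GAGCTC) start at positions 116, 146.
SacI cuts after base 5 of each site (before the last base), so after positions 120, 150.
StuI sites (AGGCCT) start at positions 41, 109, 191.
StuI cuts after base 3 of each site, so after positions 43, 111, 193.
Combined cut positions: 43, 111, 120, 150, 193.
Linear molecule, 5 cuts → 6 fragments:
  1–43 → 43 bp
  44–111 → 68 bp
  112–120 → 9 bp
  121–150 → 30 bp
  151–193 → 43 bp
  194–204 → 11 bp
Sorted largest to smallest: 68, 43, 43, 30, 11, 9 bp.

68, 43, 43, 30, 11, 9 bp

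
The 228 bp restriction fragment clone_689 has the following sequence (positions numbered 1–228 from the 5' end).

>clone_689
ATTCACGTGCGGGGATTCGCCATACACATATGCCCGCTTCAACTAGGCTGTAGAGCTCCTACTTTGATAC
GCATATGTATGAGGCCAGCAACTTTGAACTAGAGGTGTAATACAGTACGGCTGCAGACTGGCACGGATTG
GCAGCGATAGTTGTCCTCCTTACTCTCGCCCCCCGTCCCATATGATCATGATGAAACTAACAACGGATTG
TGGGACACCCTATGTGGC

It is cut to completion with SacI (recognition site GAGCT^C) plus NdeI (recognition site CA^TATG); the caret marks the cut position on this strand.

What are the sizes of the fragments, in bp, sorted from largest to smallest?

The SacI site (GAGCTC) starts at position 53.
SacI cuts after base 5 of each site (before the last base), so after position 57.
NdeI sites (CATATG) start at positions 27, 72, 179.
NdeI cuts after base 2 of each site, so after positions 28, 73, 180.
Combined cut positions: 28, 57, 73, 180.
Linear molecule, 4 cuts → 5 fragments:
  1–28 → 28 bp
  29–57 → 29 bp
  58–73 → 16 bp
  74–180 → 107 bp
  181–228 → 48 bp
Sorted largest to smallest: 107, 48, 29, 28, 16 bp.

107, 48, 29, 28, 16 bp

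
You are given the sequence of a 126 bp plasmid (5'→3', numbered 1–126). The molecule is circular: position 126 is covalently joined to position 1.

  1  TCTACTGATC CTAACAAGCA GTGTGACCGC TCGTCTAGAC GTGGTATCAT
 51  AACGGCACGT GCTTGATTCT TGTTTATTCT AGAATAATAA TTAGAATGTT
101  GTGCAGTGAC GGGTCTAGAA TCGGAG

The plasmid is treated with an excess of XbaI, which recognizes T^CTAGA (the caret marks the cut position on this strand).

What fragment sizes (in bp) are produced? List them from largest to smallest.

46, 44, 36 bp

XbaI sites (TCTAGA) start at positions 34, 78, 114.
XbaI cuts after the first base of each site, so after positions 34, 78, 114.
Circular molecule, 3 cuts → 3 fragments:
  35–78 → 44 bp
  79–114 → 36 bp
  115–126 then 1–34 → 12 + 34 = 46 bp
Sorted largest to smallest: 46, 44, 36 bp.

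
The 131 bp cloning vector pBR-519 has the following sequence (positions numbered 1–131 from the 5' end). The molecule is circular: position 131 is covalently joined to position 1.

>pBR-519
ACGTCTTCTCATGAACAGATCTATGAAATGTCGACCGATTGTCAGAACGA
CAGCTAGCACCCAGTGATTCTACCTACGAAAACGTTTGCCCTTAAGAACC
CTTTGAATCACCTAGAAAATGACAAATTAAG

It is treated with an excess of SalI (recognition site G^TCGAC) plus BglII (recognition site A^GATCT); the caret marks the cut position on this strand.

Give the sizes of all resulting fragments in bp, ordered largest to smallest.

The SalI site (GTCGAC) starts at position 30.
SalI cuts after the first base of each site, so after position 30.
The BglII site (AGATCT) starts at position 17.
BglII cuts after the first base of each site, so after position 17.
Combined cut positions: 17, 30.
Circular molecule, 2 cuts → 2 fragments:
  18–30 → 13 bp
  31–131 then 1–17 → 101 + 17 = 118 bp
Sorted largest to smallest: 118, 13 bp.

118, 13 bp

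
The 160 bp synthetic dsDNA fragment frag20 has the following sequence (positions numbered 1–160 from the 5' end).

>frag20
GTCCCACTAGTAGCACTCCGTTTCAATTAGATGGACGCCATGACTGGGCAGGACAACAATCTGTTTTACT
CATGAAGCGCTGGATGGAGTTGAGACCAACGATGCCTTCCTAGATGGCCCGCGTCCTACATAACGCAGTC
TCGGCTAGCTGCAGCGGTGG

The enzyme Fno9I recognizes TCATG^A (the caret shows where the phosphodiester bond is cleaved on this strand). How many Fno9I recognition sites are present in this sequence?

1

TCATGA occurs starting at position 70.
Fno9I cuts at 1 site.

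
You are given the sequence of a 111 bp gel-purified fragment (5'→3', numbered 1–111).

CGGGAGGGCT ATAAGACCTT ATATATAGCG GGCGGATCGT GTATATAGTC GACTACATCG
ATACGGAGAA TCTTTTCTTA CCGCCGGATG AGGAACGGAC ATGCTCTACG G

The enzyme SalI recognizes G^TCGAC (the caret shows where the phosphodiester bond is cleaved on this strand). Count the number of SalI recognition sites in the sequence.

1

GTCGAC occurs starting at position 48.
SalI cuts at 1 site.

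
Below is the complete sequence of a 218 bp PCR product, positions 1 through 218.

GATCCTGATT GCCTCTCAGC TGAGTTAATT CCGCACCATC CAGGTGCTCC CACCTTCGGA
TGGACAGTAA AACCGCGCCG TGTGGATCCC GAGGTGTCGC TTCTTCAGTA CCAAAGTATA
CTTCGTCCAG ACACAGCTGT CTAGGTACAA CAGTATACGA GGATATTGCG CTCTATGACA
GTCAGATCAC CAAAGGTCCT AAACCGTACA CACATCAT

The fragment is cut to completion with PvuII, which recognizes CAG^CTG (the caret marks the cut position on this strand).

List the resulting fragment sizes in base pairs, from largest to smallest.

117, 82, 19 bp

PvuII sites (CAGCTG) start at positions 17, 134.
PvuII cuts after base 3 of each site, so after positions 19, 136.
Linear molecule, 2 cuts → 3 fragments:
  1–19 → 19 bp
  20–136 → 117 bp
  137–218 → 82 bp
Sorted largest to smallest: 117, 82, 19 bp.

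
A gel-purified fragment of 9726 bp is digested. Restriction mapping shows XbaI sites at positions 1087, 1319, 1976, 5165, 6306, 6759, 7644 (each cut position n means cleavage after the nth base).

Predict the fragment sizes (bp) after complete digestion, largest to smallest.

3189, 2082, 1141, 1087, 885, 657, 453, 232 bp

Linear molecule, 7 cuts → 8 fragments:
  1087 − 0 = 1087 bp
  1319 − 1087 = 232 bp
  1976 − 1319 = 657 bp
  5165 − 1976 = 3189 bp
  6306 − 5165 = 1141 bp
  6759 − 6306 = 453 bp
  7644 − 6759 = 885 bp
  9726 − 7644 = 2082 bp
Sorted largest to smallest: 3189, 2082, 1141, 1087, 885, 657, 453, 232 bp.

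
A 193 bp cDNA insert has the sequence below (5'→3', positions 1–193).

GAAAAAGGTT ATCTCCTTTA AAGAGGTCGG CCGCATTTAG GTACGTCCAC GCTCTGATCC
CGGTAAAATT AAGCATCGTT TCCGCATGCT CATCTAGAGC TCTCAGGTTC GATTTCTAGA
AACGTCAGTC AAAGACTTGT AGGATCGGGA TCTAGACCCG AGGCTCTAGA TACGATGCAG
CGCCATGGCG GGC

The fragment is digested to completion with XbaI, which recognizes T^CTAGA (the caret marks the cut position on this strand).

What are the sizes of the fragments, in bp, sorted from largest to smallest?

XbaI sites (TCTAGA) start at positions 93, 115, 151, 165.
XbaI cuts after the first base of each site, so after positions 93, 115, 151, 165.
Linear molecule, 4 cuts → 5 fragments:
  1–93 → 93 bp
  94–115 → 22 bp
  116–151 → 36 bp
  152–165 → 14 bp
  166–193 → 28 bp
Sorted largest to smallest: 93, 36, 28, 22, 14 bp.

93, 36, 28, 22, 14 bp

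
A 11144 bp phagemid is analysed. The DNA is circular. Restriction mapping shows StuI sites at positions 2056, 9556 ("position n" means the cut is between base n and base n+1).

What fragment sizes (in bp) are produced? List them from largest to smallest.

Circular molecule, 2 cuts → 2 fragments:
  9556 − 2056 = 7500 bp
  wrap: 11144 − 9556 + 2056 = 3644 bp
Sorted largest to smallest: 7500, 3644 bp.

7500, 3644 bp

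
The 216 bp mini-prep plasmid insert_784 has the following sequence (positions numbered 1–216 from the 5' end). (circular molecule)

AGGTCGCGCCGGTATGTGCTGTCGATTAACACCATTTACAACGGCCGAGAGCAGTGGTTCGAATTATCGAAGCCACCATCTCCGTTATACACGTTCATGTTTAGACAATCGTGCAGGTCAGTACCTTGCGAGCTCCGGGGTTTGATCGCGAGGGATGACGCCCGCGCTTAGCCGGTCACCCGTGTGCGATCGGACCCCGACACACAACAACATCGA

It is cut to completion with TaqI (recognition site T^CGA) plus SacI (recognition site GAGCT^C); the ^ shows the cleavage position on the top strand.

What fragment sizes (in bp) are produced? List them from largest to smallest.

79, 67, 37, 25, 8 bp

TaqI sites (TCGA) start at positions 22, 59, 67, 213.
TaqI cuts after the first base of each site, so after positions 22, 59, 67, 213.
The SacI site (GAGCTC) starts at position 130.
SacI cuts after base 5 of each site (before the last base), so after position 134.
Combined cut positions: 22, 59, 67, 134, 213.
Circular molecule, 5 cuts → 5 fragments:
  23–59 → 37 bp
  60–67 → 8 bp
  68–134 → 67 bp
  135–213 → 79 bp
  214–216 then 1–22 → 3 + 22 = 25 bp
Sorted largest to smallest: 79, 67, 37, 25, 8 bp.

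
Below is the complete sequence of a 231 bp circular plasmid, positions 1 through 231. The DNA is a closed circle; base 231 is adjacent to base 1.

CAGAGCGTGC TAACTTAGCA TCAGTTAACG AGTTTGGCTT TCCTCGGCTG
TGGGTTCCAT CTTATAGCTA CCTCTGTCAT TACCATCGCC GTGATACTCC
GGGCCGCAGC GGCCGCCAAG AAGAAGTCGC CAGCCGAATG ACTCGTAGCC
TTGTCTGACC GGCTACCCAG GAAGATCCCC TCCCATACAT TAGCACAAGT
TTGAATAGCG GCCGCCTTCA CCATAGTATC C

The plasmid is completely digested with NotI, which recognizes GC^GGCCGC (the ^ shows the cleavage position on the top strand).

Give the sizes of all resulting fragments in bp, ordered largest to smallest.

132, 99 bp

NotI sites (GCGGCCGC) start at positions 109, 208.
NotI cuts after base 2 of each site, so after positions 110, 209.
Circular molecule, 2 cuts → 2 fragments:
  111–209 → 99 bp
  210–231 then 1–110 → 22 + 110 = 132 bp
Sorted largest to smallest: 132, 99 bp.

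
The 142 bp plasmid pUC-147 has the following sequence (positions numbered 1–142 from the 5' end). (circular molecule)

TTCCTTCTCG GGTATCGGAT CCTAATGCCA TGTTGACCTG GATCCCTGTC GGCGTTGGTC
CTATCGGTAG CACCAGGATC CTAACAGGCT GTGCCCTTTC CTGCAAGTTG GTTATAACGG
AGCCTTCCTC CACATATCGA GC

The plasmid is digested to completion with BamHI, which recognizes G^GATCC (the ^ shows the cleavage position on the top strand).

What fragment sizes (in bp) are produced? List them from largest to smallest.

83, 36, 23 bp

BamHI sites (GGATCC) start at positions 17, 40, 76.
BamHI cuts after the first base of each site, so after positions 17, 40, 76.
Circular molecule, 3 cuts → 3 fragments:
  18–40 → 23 bp
  41–76 → 36 bp
  77–142 then 1–17 → 66 + 17 = 83 bp
Sorted largest to smallest: 83, 36, 23 bp.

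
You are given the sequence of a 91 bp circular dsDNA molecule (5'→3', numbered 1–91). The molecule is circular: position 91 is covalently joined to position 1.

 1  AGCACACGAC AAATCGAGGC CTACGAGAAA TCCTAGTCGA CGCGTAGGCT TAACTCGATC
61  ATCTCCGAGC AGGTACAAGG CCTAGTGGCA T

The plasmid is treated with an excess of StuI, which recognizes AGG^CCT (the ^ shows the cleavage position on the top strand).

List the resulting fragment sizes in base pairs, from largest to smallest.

StuI sites (AGGCCT) start at positions 17, 78.
StuI cuts after base 3 of each site, so after positions 19, 80.
Circular molecule, 2 cuts → 2 fragments:
  20–80 → 61 bp
  81–91 then 1–19 → 11 + 19 = 30 bp
Sorted largest to smallest: 61, 30 bp.

61, 30 bp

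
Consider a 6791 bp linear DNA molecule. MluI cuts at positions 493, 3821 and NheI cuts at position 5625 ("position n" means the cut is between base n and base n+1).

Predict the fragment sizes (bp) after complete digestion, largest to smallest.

Combined cut positions (sorted): 493, 3821, 5625.
Linear molecule, 3 cuts → 4 fragments:
  493 − 0 = 493 bp
  3821 − 493 = 3328 bp
  5625 − 3821 = 1804 bp
  6791 − 5625 = 1166 bp
Sorted largest to smallest: 3328, 1804, 1166, 493 bp.

3328, 1804, 1166, 493 bp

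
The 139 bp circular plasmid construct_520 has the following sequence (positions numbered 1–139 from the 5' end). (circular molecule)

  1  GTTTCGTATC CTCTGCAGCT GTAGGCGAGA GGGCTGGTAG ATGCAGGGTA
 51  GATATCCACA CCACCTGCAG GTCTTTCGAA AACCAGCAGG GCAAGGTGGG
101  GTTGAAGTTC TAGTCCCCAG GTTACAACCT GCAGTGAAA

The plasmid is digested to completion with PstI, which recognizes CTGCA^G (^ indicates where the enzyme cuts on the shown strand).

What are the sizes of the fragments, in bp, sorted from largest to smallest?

PstI sites (CTGCAG) start at positions 13, 65, 129.
PstI cuts after base 5 of each site (before the last base), so after positions 17, 69, 133.
Circular molecule, 3 cuts → 3 fragments:
  18–69 → 52 bp
  70–133 → 64 bp
  134–139 then 1–17 → 6 + 17 = 23 bp
Sorted largest to smallest: 64, 52, 23 bp.

64, 52, 23 bp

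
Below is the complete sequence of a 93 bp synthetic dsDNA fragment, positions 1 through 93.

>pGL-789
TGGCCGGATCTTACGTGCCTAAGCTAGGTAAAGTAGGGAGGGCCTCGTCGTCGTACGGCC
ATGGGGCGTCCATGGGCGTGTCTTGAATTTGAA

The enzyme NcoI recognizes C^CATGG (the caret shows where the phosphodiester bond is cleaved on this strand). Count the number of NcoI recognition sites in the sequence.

CCATGG occurs starting at positions 59, 70.
NcoI cuts at 2 sites.

2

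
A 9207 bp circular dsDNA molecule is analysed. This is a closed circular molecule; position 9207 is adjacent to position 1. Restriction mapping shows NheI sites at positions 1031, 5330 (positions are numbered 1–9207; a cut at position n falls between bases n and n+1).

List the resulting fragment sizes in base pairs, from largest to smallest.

Circular molecule, 2 cuts → 2 fragments:
  5330 − 1031 = 4299 bp
  wrap: 9207 − 5330 + 1031 = 4908 bp
Sorted largest to smallest: 4908, 4299 bp.

4908, 4299 bp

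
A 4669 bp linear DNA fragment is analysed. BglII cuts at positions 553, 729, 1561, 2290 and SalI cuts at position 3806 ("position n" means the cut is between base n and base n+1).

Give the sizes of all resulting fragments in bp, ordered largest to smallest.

Combined cut positions (sorted): 553, 729, 1561, 2290, 3806.
Linear molecule, 5 cuts → 6 fragments:
  553 − 0 = 553 bp
  729 − 553 = 176 bp
  1561 − 729 = 832 bp
  2290 − 1561 = 729 bp
  3806 − 2290 = 1516 bp
  4669 − 3806 = 863 bp
Sorted largest to smallest: 1516, 863, 832, 729, 553, 176 bp.

1516, 863, 832, 729, 553, 176 bp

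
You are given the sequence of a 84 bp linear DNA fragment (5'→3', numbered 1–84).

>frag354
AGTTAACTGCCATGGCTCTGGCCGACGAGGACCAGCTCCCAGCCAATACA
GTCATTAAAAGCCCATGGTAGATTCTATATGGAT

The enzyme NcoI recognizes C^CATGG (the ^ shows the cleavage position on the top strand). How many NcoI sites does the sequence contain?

CCATGG occurs starting at positions 10, 63.
NcoI cuts at 2 sites.

2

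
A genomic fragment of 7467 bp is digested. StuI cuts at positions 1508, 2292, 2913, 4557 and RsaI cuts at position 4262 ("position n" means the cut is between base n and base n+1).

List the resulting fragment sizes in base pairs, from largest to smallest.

Combined cut positions (sorted): 1508, 2292, 2913, 4262, 4557.
Linear molecule, 5 cuts → 6 fragments:
  1508 − 0 = 1508 bp
  2292 − 1508 = 784 bp
  2913 − 2292 = 621 bp
  4262 − 2913 = 1349 bp
  4557 − 4262 = 295 bp
  7467 − 4557 = 2910 bp
Sorted largest to smallest: 2910, 1508, 1349, 784, 621, 295 bp.

2910, 1508, 1349, 784, 621, 295 bp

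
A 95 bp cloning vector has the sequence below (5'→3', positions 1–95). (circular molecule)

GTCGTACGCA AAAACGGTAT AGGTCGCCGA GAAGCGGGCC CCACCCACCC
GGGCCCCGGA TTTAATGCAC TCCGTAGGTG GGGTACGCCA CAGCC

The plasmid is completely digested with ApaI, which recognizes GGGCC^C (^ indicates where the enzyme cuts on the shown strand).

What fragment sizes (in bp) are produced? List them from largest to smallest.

80, 15 bp

ApaI sites (GGGCCC) start at positions 36, 51.
ApaI cuts after base 5 of each site (before the last base), so after positions 40, 55.
Circular molecule, 2 cuts → 2 fragments:
  41–55 → 15 bp
  56–95 then 1–40 → 40 + 40 = 80 bp
Sorted largest to smallest: 80, 15 bp.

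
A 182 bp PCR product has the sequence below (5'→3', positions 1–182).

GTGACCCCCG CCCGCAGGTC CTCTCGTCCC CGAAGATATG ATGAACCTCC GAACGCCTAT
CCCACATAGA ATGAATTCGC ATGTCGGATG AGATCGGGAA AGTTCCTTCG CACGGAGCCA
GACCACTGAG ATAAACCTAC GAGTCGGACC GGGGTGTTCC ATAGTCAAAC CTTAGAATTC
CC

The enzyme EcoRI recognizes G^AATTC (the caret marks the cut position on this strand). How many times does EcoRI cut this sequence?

GAATTC occurs starting at positions 73, 175.
EcoRI cuts at 2 sites.

2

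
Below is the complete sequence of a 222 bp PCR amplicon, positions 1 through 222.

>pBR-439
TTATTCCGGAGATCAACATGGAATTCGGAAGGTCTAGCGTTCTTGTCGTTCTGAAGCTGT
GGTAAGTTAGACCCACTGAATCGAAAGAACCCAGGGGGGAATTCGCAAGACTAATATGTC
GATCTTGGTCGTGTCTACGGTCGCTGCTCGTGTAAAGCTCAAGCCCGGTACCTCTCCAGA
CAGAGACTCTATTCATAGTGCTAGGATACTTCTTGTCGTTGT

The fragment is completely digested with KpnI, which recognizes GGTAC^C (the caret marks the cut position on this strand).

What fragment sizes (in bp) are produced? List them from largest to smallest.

171, 51 bp

The KpnI site (GGTACC) starts at position 167.
KpnI cuts after base 5 of each site (before the last base), so after position 171.
Linear molecule, 1 cut → 2 fragments:
  1–171 → 171 bp
  172–222 → 51 bp
Sorted largest to smallest: 171, 51 bp.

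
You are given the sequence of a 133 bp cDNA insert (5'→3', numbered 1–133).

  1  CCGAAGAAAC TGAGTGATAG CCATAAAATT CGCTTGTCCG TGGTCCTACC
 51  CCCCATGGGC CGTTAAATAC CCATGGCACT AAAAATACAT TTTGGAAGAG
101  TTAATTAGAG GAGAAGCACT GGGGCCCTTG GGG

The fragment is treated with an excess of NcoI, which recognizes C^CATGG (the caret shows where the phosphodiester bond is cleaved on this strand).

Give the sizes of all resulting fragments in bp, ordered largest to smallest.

NcoI sites (CCATGG) start at positions 53, 71.
NcoI cuts after the first base of each site, so after positions 53, 71.
Linear molecule, 2 cuts → 3 fragments:
  1–53 → 53 bp
  54–71 → 18 bp
  72–133 → 62 bp
Sorted largest to smallest: 62, 53, 18 bp.

62, 53, 18 bp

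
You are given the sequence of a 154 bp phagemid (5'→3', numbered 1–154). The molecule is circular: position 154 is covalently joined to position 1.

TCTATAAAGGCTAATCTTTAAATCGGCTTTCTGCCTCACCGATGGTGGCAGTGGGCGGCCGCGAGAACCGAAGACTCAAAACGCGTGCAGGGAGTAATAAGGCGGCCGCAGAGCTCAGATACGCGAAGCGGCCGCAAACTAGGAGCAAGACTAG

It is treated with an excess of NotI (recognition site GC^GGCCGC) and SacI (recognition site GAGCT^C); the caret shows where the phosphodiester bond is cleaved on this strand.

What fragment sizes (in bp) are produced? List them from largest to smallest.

NotI sites (GCGGCCGC) start at positions 55, 102, 128.
NotI cuts after base 2 of each site, so after positions 56, 103, 129.
The SacI site (GAGCTC) starts at position 111.
SacI cuts after base 5 of each site (before the last base), so after position 115.
Combined cut positions: 56, 103, 115, 129.
Circular molecule, 4 cuts → 4 fragments:
  57–103 → 47 bp
  104–115 → 12 bp
  116–129 → 14 bp
  130–154 then 1–56 → 25 + 56 = 81 bp
Sorted largest to smallest: 81, 47, 14, 12 bp.

81, 47, 14, 12 bp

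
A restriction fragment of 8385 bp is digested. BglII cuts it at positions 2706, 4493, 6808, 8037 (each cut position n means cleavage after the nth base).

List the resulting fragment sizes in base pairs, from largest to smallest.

Linear molecule, 4 cuts → 5 fragments:
  2706 − 0 = 2706 bp
  4493 − 2706 = 1787 bp
  6808 − 4493 = 2315 bp
  8037 − 6808 = 1229 bp
  8385 − 8037 = 348 bp
Sorted largest to smallest: 2706, 2315, 1787, 1229, 348 bp.

2706, 2315, 1787, 1229, 348 bp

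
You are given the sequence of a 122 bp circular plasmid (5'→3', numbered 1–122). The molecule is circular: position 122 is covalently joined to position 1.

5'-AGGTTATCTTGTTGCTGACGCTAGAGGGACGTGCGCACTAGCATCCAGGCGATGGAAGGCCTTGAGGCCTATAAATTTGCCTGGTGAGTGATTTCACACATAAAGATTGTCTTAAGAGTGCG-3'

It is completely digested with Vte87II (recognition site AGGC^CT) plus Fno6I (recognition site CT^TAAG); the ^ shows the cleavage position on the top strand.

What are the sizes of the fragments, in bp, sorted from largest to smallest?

70, 44, 8 bp

Vte87II sites (AGGCCT) start at positions 57, 65.
Vte87II cuts after base 4 of each site, so after positions 60, 68.
The Fno6I site (CTTAAG) starts at position 111.
Fno6I cuts after base 2 of each site, so after position 112.
Combined cut positions: 60, 68, 112.
Circular molecule, 3 cuts → 3 fragments:
  61–68 → 8 bp
  69–112 → 44 bp
  113–122 then 1–60 → 10 + 60 = 70 bp
Sorted largest to smallest: 70, 44, 8 bp.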